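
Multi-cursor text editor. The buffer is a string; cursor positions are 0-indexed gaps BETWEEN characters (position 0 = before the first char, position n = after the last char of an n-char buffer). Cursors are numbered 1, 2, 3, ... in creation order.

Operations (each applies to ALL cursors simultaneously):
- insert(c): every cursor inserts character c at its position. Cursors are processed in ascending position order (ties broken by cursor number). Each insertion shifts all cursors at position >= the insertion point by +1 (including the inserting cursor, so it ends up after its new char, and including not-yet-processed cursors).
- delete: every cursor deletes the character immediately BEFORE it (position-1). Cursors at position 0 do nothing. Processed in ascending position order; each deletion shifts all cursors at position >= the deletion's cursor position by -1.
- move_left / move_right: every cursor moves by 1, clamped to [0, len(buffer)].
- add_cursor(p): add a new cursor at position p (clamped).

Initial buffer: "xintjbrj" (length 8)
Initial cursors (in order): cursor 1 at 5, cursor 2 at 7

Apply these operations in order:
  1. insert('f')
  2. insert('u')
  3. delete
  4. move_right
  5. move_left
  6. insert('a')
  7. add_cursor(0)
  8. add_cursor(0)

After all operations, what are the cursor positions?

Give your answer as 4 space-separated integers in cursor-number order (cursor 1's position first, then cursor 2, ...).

Answer: 7 11 0 0

Derivation:
After op 1 (insert('f')): buffer="xintjfbrfj" (len 10), cursors c1@6 c2@9, authorship .....1..2.
After op 2 (insert('u')): buffer="xintjfubrfuj" (len 12), cursors c1@7 c2@11, authorship .....11..22.
After op 3 (delete): buffer="xintjfbrfj" (len 10), cursors c1@6 c2@9, authorship .....1..2.
After op 4 (move_right): buffer="xintjfbrfj" (len 10), cursors c1@7 c2@10, authorship .....1..2.
After op 5 (move_left): buffer="xintjfbrfj" (len 10), cursors c1@6 c2@9, authorship .....1..2.
After op 6 (insert('a')): buffer="xintjfabrfaj" (len 12), cursors c1@7 c2@11, authorship .....11..22.
After op 7 (add_cursor(0)): buffer="xintjfabrfaj" (len 12), cursors c3@0 c1@7 c2@11, authorship .....11..22.
After op 8 (add_cursor(0)): buffer="xintjfabrfaj" (len 12), cursors c3@0 c4@0 c1@7 c2@11, authorship .....11..22.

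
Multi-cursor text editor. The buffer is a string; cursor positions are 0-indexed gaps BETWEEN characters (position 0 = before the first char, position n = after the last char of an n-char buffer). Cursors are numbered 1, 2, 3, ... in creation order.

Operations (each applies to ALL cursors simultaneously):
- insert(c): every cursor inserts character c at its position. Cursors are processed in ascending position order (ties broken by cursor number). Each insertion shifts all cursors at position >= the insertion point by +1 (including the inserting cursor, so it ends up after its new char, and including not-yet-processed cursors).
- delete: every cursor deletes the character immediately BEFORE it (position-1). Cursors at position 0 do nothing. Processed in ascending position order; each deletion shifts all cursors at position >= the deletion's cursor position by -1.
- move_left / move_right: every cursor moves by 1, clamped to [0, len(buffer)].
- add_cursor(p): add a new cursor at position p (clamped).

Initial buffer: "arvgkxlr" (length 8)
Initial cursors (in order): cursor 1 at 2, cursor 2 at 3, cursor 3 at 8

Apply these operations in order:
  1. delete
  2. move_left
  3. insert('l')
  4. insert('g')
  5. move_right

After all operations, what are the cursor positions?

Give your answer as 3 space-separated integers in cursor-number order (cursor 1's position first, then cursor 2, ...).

Answer: 5 5 11

Derivation:
After op 1 (delete): buffer="agkxl" (len 5), cursors c1@1 c2@1 c3@5, authorship .....
After op 2 (move_left): buffer="agkxl" (len 5), cursors c1@0 c2@0 c3@4, authorship .....
After op 3 (insert('l')): buffer="llagkxll" (len 8), cursors c1@2 c2@2 c3@7, authorship 12....3.
After op 4 (insert('g')): buffer="llggagkxlgl" (len 11), cursors c1@4 c2@4 c3@10, authorship 1212....33.
After op 5 (move_right): buffer="llggagkxlgl" (len 11), cursors c1@5 c2@5 c3@11, authorship 1212....33.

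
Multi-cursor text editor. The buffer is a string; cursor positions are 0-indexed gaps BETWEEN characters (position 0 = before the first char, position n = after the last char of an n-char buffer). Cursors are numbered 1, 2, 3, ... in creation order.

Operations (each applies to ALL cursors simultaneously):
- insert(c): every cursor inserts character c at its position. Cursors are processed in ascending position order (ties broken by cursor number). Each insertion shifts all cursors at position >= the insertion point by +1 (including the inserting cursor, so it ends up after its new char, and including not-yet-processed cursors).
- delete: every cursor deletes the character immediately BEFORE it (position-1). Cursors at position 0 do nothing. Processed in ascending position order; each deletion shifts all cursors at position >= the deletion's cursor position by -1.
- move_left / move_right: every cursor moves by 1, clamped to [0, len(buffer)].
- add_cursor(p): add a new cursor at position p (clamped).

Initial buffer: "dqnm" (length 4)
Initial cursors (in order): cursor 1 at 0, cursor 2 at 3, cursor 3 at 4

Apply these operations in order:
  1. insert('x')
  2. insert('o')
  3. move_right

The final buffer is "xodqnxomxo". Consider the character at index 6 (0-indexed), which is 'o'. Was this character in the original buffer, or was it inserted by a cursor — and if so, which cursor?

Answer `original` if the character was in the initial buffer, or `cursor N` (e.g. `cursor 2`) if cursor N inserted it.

Answer: cursor 2

Derivation:
After op 1 (insert('x')): buffer="xdqnxmx" (len 7), cursors c1@1 c2@5 c3@7, authorship 1...2.3
After op 2 (insert('o')): buffer="xodqnxomxo" (len 10), cursors c1@2 c2@7 c3@10, authorship 11...22.33
After op 3 (move_right): buffer="xodqnxomxo" (len 10), cursors c1@3 c2@8 c3@10, authorship 11...22.33
Authorship (.=original, N=cursor N): 1 1 . . . 2 2 . 3 3
Index 6: author = 2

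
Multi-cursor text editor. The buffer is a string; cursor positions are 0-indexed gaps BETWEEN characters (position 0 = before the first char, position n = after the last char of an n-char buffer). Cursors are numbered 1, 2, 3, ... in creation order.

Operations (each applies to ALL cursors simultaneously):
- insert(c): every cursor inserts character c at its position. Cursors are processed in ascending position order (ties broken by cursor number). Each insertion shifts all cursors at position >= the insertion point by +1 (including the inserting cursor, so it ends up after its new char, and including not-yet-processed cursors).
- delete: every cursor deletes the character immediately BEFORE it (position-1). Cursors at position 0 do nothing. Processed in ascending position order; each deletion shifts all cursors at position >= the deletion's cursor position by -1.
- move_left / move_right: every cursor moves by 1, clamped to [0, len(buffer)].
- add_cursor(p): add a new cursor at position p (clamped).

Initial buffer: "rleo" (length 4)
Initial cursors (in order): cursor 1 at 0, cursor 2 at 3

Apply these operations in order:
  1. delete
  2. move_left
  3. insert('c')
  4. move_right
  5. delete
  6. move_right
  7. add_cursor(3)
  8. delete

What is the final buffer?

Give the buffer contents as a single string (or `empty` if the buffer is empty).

Answer: empty

Derivation:
After op 1 (delete): buffer="rlo" (len 3), cursors c1@0 c2@2, authorship ...
After op 2 (move_left): buffer="rlo" (len 3), cursors c1@0 c2@1, authorship ...
After op 3 (insert('c')): buffer="crclo" (len 5), cursors c1@1 c2@3, authorship 1.2..
After op 4 (move_right): buffer="crclo" (len 5), cursors c1@2 c2@4, authorship 1.2..
After op 5 (delete): buffer="cco" (len 3), cursors c1@1 c2@2, authorship 12.
After op 6 (move_right): buffer="cco" (len 3), cursors c1@2 c2@3, authorship 12.
After op 7 (add_cursor(3)): buffer="cco" (len 3), cursors c1@2 c2@3 c3@3, authorship 12.
After op 8 (delete): buffer="" (len 0), cursors c1@0 c2@0 c3@0, authorship 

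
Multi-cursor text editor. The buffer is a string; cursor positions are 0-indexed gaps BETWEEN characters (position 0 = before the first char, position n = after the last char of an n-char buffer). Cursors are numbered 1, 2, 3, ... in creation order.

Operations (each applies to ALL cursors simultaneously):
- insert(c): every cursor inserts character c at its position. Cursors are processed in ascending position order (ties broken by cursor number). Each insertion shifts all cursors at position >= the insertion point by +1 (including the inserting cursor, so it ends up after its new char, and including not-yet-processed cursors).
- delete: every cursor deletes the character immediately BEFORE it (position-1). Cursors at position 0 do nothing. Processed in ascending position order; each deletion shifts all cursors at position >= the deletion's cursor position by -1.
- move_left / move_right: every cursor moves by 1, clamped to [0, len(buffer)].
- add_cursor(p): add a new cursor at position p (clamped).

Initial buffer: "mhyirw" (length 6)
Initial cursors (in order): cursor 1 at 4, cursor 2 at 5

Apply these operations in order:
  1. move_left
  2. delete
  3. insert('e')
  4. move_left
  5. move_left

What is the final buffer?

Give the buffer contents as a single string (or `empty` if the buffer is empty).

Answer: mheerw

Derivation:
After op 1 (move_left): buffer="mhyirw" (len 6), cursors c1@3 c2@4, authorship ......
After op 2 (delete): buffer="mhrw" (len 4), cursors c1@2 c2@2, authorship ....
After op 3 (insert('e')): buffer="mheerw" (len 6), cursors c1@4 c2@4, authorship ..12..
After op 4 (move_left): buffer="mheerw" (len 6), cursors c1@3 c2@3, authorship ..12..
After op 5 (move_left): buffer="mheerw" (len 6), cursors c1@2 c2@2, authorship ..12..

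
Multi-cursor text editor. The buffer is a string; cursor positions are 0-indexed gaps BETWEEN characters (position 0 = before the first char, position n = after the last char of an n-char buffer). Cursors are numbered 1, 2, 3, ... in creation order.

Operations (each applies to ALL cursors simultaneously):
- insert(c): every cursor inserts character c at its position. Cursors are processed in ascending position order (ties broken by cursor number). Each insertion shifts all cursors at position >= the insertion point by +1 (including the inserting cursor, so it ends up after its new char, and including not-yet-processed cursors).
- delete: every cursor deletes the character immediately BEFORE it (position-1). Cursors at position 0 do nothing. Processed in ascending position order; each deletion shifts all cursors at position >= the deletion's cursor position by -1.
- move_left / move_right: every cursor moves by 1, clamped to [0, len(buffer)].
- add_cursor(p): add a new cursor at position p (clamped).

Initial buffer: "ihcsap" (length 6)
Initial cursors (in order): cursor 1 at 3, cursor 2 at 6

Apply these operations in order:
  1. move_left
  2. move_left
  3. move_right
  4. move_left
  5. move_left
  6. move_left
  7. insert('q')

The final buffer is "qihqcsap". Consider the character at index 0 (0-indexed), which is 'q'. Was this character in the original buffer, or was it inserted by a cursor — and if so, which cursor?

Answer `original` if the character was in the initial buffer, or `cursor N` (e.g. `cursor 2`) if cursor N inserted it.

Answer: cursor 1

Derivation:
After op 1 (move_left): buffer="ihcsap" (len 6), cursors c1@2 c2@5, authorship ......
After op 2 (move_left): buffer="ihcsap" (len 6), cursors c1@1 c2@4, authorship ......
After op 3 (move_right): buffer="ihcsap" (len 6), cursors c1@2 c2@5, authorship ......
After op 4 (move_left): buffer="ihcsap" (len 6), cursors c1@1 c2@4, authorship ......
After op 5 (move_left): buffer="ihcsap" (len 6), cursors c1@0 c2@3, authorship ......
After op 6 (move_left): buffer="ihcsap" (len 6), cursors c1@0 c2@2, authorship ......
After op 7 (insert('q')): buffer="qihqcsap" (len 8), cursors c1@1 c2@4, authorship 1..2....
Authorship (.=original, N=cursor N): 1 . . 2 . . . .
Index 0: author = 1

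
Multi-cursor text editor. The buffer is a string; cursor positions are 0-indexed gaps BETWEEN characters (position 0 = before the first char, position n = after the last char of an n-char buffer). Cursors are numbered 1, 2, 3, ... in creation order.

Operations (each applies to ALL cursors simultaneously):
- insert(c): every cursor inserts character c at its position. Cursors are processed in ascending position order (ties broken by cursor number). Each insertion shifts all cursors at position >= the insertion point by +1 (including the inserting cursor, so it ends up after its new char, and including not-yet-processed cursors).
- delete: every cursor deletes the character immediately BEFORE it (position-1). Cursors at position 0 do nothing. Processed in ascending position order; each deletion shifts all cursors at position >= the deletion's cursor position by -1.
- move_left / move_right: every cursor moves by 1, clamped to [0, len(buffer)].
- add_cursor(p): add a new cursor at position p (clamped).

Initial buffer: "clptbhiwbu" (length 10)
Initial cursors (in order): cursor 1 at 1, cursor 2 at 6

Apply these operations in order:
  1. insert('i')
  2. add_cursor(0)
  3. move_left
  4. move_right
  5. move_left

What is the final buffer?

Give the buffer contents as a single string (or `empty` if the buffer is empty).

Answer: cilptbhiiwbu

Derivation:
After op 1 (insert('i')): buffer="cilptbhiiwbu" (len 12), cursors c1@2 c2@8, authorship .1.....2....
After op 2 (add_cursor(0)): buffer="cilptbhiiwbu" (len 12), cursors c3@0 c1@2 c2@8, authorship .1.....2....
After op 3 (move_left): buffer="cilptbhiiwbu" (len 12), cursors c3@0 c1@1 c2@7, authorship .1.....2....
After op 4 (move_right): buffer="cilptbhiiwbu" (len 12), cursors c3@1 c1@2 c2@8, authorship .1.....2....
After op 5 (move_left): buffer="cilptbhiiwbu" (len 12), cursors c3@0 c1@1 c2@7, authorship .1.....2....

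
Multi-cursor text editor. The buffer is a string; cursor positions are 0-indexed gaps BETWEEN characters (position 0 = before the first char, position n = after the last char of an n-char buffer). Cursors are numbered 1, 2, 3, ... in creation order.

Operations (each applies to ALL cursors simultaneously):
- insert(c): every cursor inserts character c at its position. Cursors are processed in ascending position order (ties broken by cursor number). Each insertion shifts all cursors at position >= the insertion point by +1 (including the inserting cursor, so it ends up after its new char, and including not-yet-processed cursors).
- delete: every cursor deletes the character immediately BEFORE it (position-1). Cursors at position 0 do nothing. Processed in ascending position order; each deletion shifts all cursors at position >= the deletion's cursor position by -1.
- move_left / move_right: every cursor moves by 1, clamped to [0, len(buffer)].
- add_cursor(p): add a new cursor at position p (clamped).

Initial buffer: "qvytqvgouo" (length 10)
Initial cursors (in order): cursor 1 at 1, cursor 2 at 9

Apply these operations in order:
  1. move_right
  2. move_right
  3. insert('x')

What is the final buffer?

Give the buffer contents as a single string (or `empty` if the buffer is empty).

Answer: qvyxtqvgouox

Derivation:
After op 1 (move_right): buffer="qvytqvgouo" (len 10), cursors c1@2 c2@10, authorship ..........
After op 2 (move_right): buffer="qvytqvgouo" (len 10), cursors c1@3 c2@10, authorship ..........
After op 3 (insert('x')): buffer="qvyxtqvgouox" (len 12), cursors c1@4 c2@12, authorship ...1.......2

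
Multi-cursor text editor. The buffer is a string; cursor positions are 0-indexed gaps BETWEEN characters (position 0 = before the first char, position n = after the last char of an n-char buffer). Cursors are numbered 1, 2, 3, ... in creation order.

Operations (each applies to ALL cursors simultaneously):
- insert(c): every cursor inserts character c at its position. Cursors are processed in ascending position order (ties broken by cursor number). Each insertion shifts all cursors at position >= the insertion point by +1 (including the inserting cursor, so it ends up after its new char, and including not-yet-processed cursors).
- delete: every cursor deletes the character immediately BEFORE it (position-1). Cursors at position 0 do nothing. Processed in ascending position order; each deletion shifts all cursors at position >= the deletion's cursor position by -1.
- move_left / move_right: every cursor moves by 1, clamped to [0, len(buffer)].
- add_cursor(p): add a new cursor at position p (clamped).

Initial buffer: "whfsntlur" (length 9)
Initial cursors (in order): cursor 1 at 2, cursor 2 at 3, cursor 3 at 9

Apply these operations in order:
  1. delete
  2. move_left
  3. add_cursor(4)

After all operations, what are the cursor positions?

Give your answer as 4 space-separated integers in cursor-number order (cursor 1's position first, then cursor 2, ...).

After op 1 (delete): buffer="wsntlu" (len 6), cursors c1@1 c2@1 c3@6, authorship ......
After op 2 (move_left): buffer="wsntlu" (len 6), cursors c1@0 c2@0 c3@5, authorship ......
After op 3 (add_cursor(4)): buffer="wsntlu" (len 6), cursors c1@0 c2@0 c4@4 c3@5, authorship ......

Answer: 0 0 5 4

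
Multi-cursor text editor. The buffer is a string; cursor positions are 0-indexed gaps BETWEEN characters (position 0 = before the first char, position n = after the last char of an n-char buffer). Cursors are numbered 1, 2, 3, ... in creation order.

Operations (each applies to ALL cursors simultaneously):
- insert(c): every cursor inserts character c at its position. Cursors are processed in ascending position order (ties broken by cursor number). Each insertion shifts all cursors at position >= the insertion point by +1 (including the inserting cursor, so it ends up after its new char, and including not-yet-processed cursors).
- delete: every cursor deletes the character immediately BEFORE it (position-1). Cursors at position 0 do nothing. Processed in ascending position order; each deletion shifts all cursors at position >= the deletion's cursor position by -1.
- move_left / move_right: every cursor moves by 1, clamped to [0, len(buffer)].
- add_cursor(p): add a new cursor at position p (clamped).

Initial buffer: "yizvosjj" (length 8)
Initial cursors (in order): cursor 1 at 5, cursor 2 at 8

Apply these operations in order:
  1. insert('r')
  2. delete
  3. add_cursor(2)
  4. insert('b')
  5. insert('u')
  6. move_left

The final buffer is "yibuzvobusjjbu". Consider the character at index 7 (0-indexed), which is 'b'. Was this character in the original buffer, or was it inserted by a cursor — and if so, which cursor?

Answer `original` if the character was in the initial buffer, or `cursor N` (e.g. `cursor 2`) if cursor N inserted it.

Answer: cursor 1

Derivation:
After op 1 (insert('r')): buffer="yizvorsjjr" (len 10), cursors c1@6 c2@10, authorship .....1...2
After op 2 (delete): buffer="yizvosjj" (len 8), cursors c1@5 c2@8, authorship ........
After op 3 (add_cursor(2)): buffer="yizvosjj" (len 8), cursors c3@2 c1@5 c2@8, authorship ........
After op 4 (insert('b')): buffer="yibzvobsjjb" (len 11), cursors c3@3 c1@7 c2@11, authorship ..3...1...2
After op 5 (insert('u')): buffer="yibuzvobusjjbu" (len 14), cursors c3@4 c1@9 c2@14, authorship ..33...11...22
After op 6 (move_left): buffer="yibuzvobusjjbu" (len 14), cursors c3@3 c1@8 c2@13, authorship ..33...11...22
Authorship (.=original, N=cursor N): . . 3 3 . . . 1 1 . . . 2 2
Index 7: author = 1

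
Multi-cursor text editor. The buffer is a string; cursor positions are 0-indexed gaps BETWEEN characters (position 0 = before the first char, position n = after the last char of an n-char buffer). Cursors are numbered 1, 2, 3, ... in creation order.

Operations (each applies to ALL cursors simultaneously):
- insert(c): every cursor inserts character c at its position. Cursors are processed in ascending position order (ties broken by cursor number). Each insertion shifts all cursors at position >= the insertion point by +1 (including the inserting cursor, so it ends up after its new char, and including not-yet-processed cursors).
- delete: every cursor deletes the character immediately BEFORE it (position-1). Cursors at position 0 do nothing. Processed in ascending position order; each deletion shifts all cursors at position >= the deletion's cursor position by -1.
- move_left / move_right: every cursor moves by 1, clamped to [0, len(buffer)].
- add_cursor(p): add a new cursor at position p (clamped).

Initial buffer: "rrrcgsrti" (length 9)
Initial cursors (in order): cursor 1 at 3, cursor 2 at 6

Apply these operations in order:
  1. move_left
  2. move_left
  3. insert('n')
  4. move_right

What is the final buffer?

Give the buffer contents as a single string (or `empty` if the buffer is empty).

Answer: rnrrcngsrti

Derivation:
After op 1 (move_left): buffer="rrrcgsrti" (len 9), cursors c1@2 c2@5, authorship .........
After op 2 (move_left): buffer="rrrcgsrti" (len 9), cursors c1@1 c2@4, authorship .........
After op 3 (insert('n')): buffer="rnrrcngsrti" (len 11), cursors c1@2 c2@6, authorship .1...2.....
After op 4 (move_right): buffer="rnrrcngsrti" (len 11), cursors c1@3 c2@7, authorship .1...2.....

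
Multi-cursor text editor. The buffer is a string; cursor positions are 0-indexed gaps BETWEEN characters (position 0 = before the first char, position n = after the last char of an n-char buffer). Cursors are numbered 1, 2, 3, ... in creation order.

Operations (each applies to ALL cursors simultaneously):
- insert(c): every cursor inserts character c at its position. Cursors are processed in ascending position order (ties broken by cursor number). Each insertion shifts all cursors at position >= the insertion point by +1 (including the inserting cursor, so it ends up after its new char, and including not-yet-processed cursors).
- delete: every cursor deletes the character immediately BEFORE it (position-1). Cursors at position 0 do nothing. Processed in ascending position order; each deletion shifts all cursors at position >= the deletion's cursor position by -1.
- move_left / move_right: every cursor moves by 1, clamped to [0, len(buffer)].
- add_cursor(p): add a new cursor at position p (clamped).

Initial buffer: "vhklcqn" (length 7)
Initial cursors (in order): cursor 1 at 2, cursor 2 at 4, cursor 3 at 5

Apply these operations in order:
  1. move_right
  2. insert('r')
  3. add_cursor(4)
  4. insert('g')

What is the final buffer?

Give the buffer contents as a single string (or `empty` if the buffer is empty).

Answer: vhkrgglcrgqrgn

Derivation:
After op 1 (move_right): buffer="vhklcqn" (len 7), cursors c1@3 c2@5 c3@6, authorship .......
After op 2 (insert('r')): buffer="vhkrlcrqrn" (len 10), cursors c1@4 c2@7 c3@9, authorship ...1..2.3.
After op 3 (add_cursor(4)): buffer="vhkrlcrqrn" (len 10), cursors c1@4 c4@4 c2@7 c3@9, authorship ...1..2.3.
After op 4 (insert('g')): buffer="vhkrgglcrgqrgn" (len 14), cursors c1@6 c4@6 c2@10 c3@13, authorship ...114..22.33.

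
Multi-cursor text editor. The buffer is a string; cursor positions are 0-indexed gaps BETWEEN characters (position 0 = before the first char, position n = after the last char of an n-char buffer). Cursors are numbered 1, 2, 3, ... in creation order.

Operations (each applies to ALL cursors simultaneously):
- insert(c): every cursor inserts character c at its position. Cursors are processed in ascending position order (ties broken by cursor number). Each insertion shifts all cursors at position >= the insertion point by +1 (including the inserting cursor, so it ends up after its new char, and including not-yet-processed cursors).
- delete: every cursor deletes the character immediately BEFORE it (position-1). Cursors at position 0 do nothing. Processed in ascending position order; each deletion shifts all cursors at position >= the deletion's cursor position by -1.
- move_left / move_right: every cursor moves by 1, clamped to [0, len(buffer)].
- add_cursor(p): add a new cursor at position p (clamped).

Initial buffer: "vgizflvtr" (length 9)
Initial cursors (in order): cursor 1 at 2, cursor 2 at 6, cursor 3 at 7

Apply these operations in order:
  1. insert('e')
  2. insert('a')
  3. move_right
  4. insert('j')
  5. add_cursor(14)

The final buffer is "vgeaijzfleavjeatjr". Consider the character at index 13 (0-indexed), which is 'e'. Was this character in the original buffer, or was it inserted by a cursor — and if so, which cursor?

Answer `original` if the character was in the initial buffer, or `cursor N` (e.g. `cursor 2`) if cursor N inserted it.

Answer: cursor 3

Derivation:
After op 1 (insert('e')): buffer="vgeizflevetr" (len 12), cursors c1@3 c2@8 c3@10, authorship ..1....2.3..
After op 2 (insert('a')): buffer="vgeaizfleaveatr" (len 15), cursors c1@4 c2@10 c3@13, authorship ..11....22.33..
After op 3 (move_right): buffer="vgeaizfleaveatr" (len 15), cursors c1@5 c2@11 c3@14, authorship ..11....22.33..
After op 4 (insert('j')): buffer="vgeaijzfleavjeatjr" (len 18), cursors c1@6 c2@13 c3@17, authorship ..11.1...22.233.3.
After op 5 (add_cursor(14)): buffer="vgeaijzfleavjeatjr" (len 18), cursors c1@6 c2@13 c4@14 c3@17, authorship ..11.1...22.233.3.
Authorship (.=original, N=cursor N): . . 1 1 . 1 . . . 2 2 . 2 3 3 . 3 .
Index 13: author = 3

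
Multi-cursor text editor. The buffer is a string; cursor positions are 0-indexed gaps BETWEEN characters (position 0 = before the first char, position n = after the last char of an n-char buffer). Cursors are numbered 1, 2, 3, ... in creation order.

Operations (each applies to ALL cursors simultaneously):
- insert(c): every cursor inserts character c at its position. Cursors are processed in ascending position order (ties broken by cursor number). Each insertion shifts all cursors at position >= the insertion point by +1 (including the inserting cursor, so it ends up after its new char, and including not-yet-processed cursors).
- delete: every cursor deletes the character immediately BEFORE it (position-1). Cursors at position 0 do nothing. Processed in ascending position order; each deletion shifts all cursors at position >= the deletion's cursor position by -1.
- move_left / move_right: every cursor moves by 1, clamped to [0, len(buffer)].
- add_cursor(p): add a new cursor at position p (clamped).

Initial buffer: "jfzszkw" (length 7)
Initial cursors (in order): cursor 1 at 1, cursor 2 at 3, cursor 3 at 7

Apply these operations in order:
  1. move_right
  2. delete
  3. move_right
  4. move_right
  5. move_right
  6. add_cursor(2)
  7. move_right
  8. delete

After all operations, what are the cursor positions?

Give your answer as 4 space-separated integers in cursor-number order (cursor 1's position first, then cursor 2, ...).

Answer: 0 0 0 0

Derivation:
After op 1 (move_right): buffer="jfzszkw" (len 7), cursors c1@2 c2@4 c3@7, authorship .......
After op 2 (delete): buffer="jzzk" (len 4), cursors c1@1 c2@2 c3@4, authorship ....
After op 3 (move_right): buffer="jzzk" (len 4), cursors c1@2 c2@3 c3@4, authorship ....
After op 4 (move_right): buffer="jzzk" (len 4), cursors c1@3 c2@4 c3@4, authorship ....
After op 5 (move_right): buffer="jzzk" (len 4), cursors c1@4 c2@4 c3@4, authorship ....
After op 6 (add_cursor(2)): buffer="jzzk" (len 4), cursors c4@2 c1@4 c2@4 c3@4, authorship ....
After op 7 (move_right): buffer="jzzk" (len 4), cursors c4@3 c1@4 c2@4 c3@4, authorship ....
After op 8 (delete): buffer="" (len 0), cursors c1@0 c2@0 c3@0 c4@0, authorship 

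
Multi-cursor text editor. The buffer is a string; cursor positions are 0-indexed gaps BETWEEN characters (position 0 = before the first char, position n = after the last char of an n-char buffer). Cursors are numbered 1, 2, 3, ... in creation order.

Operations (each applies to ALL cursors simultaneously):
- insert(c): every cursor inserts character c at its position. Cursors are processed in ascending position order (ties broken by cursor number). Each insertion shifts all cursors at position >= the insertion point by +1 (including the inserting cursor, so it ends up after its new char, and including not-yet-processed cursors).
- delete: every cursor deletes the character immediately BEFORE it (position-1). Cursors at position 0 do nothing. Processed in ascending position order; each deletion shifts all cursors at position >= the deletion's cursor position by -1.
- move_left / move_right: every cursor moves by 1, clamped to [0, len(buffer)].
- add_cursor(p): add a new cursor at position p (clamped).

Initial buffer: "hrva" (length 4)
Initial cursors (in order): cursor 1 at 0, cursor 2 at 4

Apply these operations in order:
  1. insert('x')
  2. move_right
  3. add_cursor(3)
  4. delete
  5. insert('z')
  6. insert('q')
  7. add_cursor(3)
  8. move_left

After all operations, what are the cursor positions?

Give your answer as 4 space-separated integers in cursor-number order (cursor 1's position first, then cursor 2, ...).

Answer: 4 8 4 2

Derivation:
After op 1 (insert('x')): buffer="xhrvax" (len 6), cursors c1@1 c2@6, authorship 1....2
After op 2 (move_right): buffer="xhrvax" (len 6), cursors c1@2 c2@6, authorship 1....2
After op 3 (add_cursor(3)): buffer="xhrvax" (len 6), cursors c1@2 c3@3 c2@6, authorship 1....2
After op 4 (delete): buffer="xva" (len 3), cursors c1@1 c3@1 c2@3, authorship 1..
After op 5 (insert('z')): buffer="xzzvaz" (len 6), cursors c1@3 c3@3 c2@6, authorship 113..2
After op 6 (insert('q')): buffer="xzzqqvazq" (len 9), cursors c1@5 c3@5 c2@9, authorship 11313..22
After op 7 (add_cursor(3)): buffer="xzzqqvazq" (len 9), cursors c4@3 c1@5 c3@5 c2@9, authorship 11313..22
After op 8 (move_left): buffer="xzzqqvazq" (len 9), cursors c4@2 c1@4 c3@4 c2@8, authorship 11313..22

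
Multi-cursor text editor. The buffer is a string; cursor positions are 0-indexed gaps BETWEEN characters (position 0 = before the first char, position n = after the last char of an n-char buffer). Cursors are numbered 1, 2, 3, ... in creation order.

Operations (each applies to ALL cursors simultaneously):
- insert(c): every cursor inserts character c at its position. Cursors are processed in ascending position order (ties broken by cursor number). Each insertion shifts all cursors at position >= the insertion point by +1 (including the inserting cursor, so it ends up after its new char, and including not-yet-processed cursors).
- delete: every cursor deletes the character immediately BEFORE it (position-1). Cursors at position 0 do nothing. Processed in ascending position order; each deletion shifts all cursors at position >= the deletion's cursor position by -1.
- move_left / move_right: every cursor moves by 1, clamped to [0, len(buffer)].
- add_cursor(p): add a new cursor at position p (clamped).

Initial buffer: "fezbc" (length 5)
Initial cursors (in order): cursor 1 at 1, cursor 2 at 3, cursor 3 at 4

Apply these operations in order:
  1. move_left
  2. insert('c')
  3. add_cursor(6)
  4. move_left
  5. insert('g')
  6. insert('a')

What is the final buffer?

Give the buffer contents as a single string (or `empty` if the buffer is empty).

Answer: gacfegaczggaacbc

Derivation:
After op 1 (move_left): buffer="fezbc" (len 5), cursors c1@0 c2@2 c3@3, authorship .....
After op 2 (insert('c')): buffer="cfeczcbc" (len 8), cursors c1@1 c2@4 c3@6, authorship 1..2.3..
After op 3 (add_cursor(6)): buffer="cfeczcbc" (len 8), cursors c1@1 c2@4 c3@6 c4@6, authorship 1..2.3..
After op 4 (move_left): buffer="cfeczcbc" (len 8), cursors c1@0 c2@3 c3@5 c4@5, authorship 1..2.3..
After op 5 (insert('g')): buffer="gcfegczggcbc" (len 12), cursors c1@1 c2@5 c3@9 c4@9, authorship 11..22.343..
After op 6 (insert('a')): buffer="gacfegaczggaacbc" (len 16), cursors c1@2 c2@7 c3@13 c4@13, authorship 111..222.34343..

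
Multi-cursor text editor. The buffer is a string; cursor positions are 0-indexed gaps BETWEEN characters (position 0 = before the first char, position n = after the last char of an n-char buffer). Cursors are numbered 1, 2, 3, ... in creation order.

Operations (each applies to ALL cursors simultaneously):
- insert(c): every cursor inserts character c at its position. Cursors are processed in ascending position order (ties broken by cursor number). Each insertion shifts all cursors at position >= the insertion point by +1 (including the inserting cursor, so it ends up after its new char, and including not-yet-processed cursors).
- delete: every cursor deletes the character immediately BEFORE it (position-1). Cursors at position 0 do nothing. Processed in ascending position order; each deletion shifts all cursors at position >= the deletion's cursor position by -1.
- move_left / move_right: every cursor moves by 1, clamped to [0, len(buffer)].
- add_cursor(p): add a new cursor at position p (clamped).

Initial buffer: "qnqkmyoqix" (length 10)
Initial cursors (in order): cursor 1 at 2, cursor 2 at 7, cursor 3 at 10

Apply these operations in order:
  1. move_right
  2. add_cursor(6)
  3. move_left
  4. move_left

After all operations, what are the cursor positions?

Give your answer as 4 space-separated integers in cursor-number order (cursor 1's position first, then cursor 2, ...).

Answer: 1 6 8 4

Derivation:
After op 1 (move_right): buffer="qnqkmyoqix" (len 10), cursors c1@3 c2@8 c3@10, authorship ..........
After op 2 (add_cursor(6)): buffer="qnqkmyoqix" (len 10), cursors c1@3 c4@6 c2@8 c3@10, authorship ..........
After op 3 (move_left): buffer="qnqkmyoqix" (len 10), cursors c1@2 c4@5 c2@7 c3@9, authorship ..........
After op 4 (move_left): buffer="qnqkmyoqix" (len 10), cursors c1@1 c4@4 c2@6 c3@8, authorship ..........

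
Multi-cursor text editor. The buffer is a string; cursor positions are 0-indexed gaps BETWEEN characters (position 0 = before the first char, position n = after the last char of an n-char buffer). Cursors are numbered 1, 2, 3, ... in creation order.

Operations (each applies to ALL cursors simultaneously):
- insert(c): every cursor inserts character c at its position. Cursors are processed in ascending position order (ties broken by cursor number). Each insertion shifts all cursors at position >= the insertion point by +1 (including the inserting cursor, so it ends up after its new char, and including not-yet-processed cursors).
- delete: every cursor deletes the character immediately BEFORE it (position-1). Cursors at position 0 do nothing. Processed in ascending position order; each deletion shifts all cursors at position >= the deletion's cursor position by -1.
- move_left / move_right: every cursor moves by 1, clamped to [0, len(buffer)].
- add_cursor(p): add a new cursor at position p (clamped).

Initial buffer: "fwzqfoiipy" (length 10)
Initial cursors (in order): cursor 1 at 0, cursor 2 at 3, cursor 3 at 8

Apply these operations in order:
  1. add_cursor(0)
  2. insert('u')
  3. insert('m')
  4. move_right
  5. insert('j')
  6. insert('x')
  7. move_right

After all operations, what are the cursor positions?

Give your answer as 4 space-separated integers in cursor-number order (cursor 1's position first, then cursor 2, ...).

After op 1 (add_cursor(0)): buffer="fwzqfoiipy" (len 10), cursors c1@0 c4@0 c2@3 c3@8, authorship ..........
After op 2 (insert('u')): buffer="uufwzuqfoiiupy" (len 14), cursors c1@2 c4@2 c2@6 c3@12, authorship 14...2.....3..
After op 3 (insert('m')): buffer="uummfwzumqfoiiumpy" (len 18), cursors c1@4 c4@4 c2@9 c3@16, authorship 1414...22.....33..
After op 4 (move_right): buffer="uummfwzumqfoiiumpy" (len 18), cursors c1@5 c4@5 c2@10 c3@17, authorship 1414...22.....33..
After op 5 (insert('j')): buffer="uummfjjwzumqjfoiiumpjy" (len 22), cursors c1@7 c4@7 c2@13 c3@21, authorship 1414.14..22.2....33.3.
After op 6 (insert('x')): buffer="uummfjjxxwzumqjxfoiiumpjxy" (len 26), cursors c1@9 c4@9 c2@16 c3@25, authorship 1414.1414..22.22....33.33.
After op 7 (move_right): buffer="uummfjjxxwzumqjxfoiiumpjxy" (len 26), cursors c1@10 c4@10 c2@17 c3@26, authorship 1414.1414..22.22....33.33.

Answer: 10 17 26 10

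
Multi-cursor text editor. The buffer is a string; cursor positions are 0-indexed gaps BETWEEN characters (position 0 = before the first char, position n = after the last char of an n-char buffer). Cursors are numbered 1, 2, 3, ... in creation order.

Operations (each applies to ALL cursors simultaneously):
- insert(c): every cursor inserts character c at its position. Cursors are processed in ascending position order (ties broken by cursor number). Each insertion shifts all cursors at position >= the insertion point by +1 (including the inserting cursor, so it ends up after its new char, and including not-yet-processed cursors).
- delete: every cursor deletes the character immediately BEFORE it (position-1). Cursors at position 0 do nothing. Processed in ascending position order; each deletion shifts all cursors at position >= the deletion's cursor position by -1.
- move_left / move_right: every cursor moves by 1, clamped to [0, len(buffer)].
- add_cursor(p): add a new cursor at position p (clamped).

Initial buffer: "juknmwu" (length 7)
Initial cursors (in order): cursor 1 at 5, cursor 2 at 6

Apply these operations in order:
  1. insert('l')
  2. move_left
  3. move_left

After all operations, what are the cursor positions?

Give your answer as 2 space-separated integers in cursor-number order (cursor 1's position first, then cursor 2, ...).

Answer: 4 6

Derivation:
After op 1 (insert('l')): buffer="juknmlwlu" (len 9), cursors c1@6 c2@8, authorship .....1.2.
After op 2 (move_left): buffer="juknmlwlu" (len 9), cursors c1@5 c2@7, authorship .....1.2.
After op 3 (move_left): buffer="juknmlwlu" (len 9), cursors c1@4 c2@6, authorship .....1.2.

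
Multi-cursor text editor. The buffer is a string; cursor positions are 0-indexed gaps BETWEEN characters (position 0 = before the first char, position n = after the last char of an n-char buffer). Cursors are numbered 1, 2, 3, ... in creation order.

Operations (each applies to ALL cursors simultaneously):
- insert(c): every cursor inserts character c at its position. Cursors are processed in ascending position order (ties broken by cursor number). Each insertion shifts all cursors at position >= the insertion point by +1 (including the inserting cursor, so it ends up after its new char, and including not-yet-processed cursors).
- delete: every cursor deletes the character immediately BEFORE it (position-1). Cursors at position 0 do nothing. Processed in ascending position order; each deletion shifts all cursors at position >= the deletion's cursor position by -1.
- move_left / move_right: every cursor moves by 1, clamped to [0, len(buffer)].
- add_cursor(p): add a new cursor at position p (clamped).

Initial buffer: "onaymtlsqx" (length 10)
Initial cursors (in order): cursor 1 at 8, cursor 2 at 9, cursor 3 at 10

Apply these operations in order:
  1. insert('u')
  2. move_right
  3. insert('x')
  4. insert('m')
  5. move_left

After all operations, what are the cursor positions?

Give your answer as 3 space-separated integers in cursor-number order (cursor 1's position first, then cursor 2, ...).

After op 1 (insert('u')): buffer="onaymtlsuquxu" (len 13), cursors c1@9 c2@11 c3@13, authorship ........1.2.3
After op 2 (move_right): buffer="onaymtlsuquxu" (len 13), cursors c1@10 c2@12 c3@13, authorship ........1.2.3
After op 3 (insert('x')): buffer="onaymtlsuqxuxxux" (len 16), cursors c1@11 c2@14 c3@16, authorship ........1.12.233
After op 4 (insert('m')): buffer="onaymtlsuqxmuxxmuxm" (len 19), cursors c1@12 c2@16 c3@19, authorship ........1.112.22333
After op 5 (move_left): buffer="onaymtlsuqxmuxxmuxm" (len 19), cursors c1@11 c2@15 c3@18, authorship ........1.112.22333

Answer: 11 15 18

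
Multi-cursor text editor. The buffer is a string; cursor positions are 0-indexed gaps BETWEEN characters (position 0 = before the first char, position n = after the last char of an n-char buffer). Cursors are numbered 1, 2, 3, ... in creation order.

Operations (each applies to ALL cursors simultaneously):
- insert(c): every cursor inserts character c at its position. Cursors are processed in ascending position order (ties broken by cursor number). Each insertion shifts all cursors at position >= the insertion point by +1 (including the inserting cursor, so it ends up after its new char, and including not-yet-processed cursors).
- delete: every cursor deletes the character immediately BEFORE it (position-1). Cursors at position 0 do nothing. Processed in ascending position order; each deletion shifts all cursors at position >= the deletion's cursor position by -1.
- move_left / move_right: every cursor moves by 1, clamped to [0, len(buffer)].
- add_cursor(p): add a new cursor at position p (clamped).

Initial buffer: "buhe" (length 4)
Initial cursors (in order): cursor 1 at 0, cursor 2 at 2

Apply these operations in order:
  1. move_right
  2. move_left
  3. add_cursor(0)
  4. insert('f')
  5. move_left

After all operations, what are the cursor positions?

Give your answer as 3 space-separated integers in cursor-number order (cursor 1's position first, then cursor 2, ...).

Answer: 1 4 1

Derivation:
After op 1 (move_right): buffer="buhe" (len 4), cursors c1@1 c2@3, authorship ....
After op 2 (move_left): buffer="buhe" (len 4), cursors c1@0 c2@2, authorship ....
After op 3 (add_cursor(0)): buffer="buhe" (len 4), cursors c1@0 c3@0 c2@2, authorship ....
After op 4 (insert('f')): buffer="ffbufhe" (len 7), cursors c1@2 c3@2 c2@5, authorship 13..2..
After op 5 (move_left): buffer="ffbufhe" (len 7), cursors c1@1 c3@1 c2@4, authorship 13..2..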